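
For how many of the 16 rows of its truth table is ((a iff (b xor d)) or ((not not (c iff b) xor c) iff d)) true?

12

  a   |   b   |   c   |   d   || (b xor d) | (a iff (b xor d)) | (c iff b) | not (c iff b) | not not (c iff b) | (not not (c iff b) xor c) |   φ  
 True |  True |  True |  True ||   False   |       False       |    True   |     False     |        True       |           False           | False
 True |  True |  True | False ||    True   |        True       |    True   |     False     |        True       |           False           |  True
 True |  True | False |  True ||   False   |       False       |   False   |      True     |       False       |           False           | False
 True |  True | False | False ||    True   |        True       |   False   |      True     |       False       |           False           |  True
 True | False |  True |  True ||    True   |        True       |   False   |      True     |       False       |            True           |  True
 True | False |  True | False ||   False   |       False       |   False   |      True     |       False       |            True           | False
 True | False | False |  True ||    True   |        True       |    True   |     False     |        True       |            True           |  True
 True | False | False | False ||   False   |       False       |    True   |     False     |        True       |            True           | False
False |  True |  True |  True ||   False   |        True       |    True   |     False     |        True       |           False           |  True
False |  True |  True | False ||    True   |       False       |    True   |     False     |        True       |           False           |  True
False |  True | False |  True ||   False   |        True       |   False   |      True     |       False       |           False           |  True
False |  True | False | False ||    True   |       False       |   False   |      True     |       False       |           False           |  True
False | False |  True |  True ||    True   |       False       |   False   |      True     |       False       |            True           |  True
False | False |  True | False ||   False   |        True       |   False   |      True     |       False       |            True           |  True
False | False | False |  True ||    True   |       False       |    True   |     False     |        True       |            True           |  True
False | False | False | False ||   False   |        True       |    True   |     False     |        True       |            True           |  True
The formula is true on 12 of the 16 rows.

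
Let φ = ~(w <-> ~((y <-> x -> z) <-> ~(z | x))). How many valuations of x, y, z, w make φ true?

8

x  y  z  w  |  φ
1  1  1  1  |  0
1  1  1  0  |  1
1  1  0  1  |  1
1  1  0  0  |  0
1  0  1  1  |  1
1  0  1  0  |  0
1  0  0  1  |  0
1  0  0  0  |  1
0  1  1  1  |  0
0  1  1  0  |  1
0  1  0  1  |  1
0  1  0  0  |  0
0  0  1  1  |  1
0  0  1  0  |  0
0  0  0  1  |  0
0  0  0  0  |  1
The formula is true on 8 of the 16 rows.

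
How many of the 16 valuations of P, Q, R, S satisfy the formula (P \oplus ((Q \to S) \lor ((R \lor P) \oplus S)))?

7

P | Q | R | S || (Q \to S) | (R \lor P) | ((R \lor P) \oplus S) | φ
0 | 0 | 0 | 0 ||     1     |     0      |           0           | 1
0 | 0 | 0 | 1 ||     1     |     0      |           1           | 1
0 | 0 | 1 | 0 ||     1     |     1      |           1           | 1
0 | 0 | 1 | 1 ||     1     |     1      |           0           | 1
0 | 1 | 0 | 0 ||     0     |     0      |           0           | 0
0 | 1 | 0 | 1 ||     1     |     0      |           1           | 1
0 | 1 | 1 | 0 ||     0     |     1      |           1           | 1
0 | 1 | 1 | 1 ||     1     |     1      |           0           | 1
1 | 0 | 0 | 0 ||     1     |     1      |           1           | 0
1 | 0 | 0 | 1 ||     1     |     1      |           0           | 0
1 | 0 | 1 | 0 ||     1     |     1      |           1           | 0
1 | 0 | 1 | 1 ||     1     |     1      |           0           | 0
1 | 1 | 0 | 0 ||     0     |     1      |           1           | 0
1 | 1 | 0 | 1 ||     1     |     1      |           0           | 0
1 | 1 | 1 | 0 ||     0     |     1      |           1           | 0
1 | 1 | 1 | 1 ||     1     |     1      |           0           | 0
The formula is true on 7 of the 16 rows.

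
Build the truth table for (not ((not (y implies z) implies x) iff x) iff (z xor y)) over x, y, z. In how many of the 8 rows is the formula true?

3

  x      y      z    |    φ  
False  False  False  |  False
False  False   True  |   True
False   True  False  |  False
False   True   True  |  False
 True  False  False  |   True
 True  False   True  |  False
 True   True  False  |  False
 True   True   True  |   True
The formula is true on 3 of the 8 rows.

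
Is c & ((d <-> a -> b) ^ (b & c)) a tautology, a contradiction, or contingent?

a | b | c | d || (c & ((d <-> (a -> b)) ^ (b & c)))
0 | 0 | 0 | 0 ||                 0                 
0 | 0 | 0 | 1 ||                 0                 
0 | 0 | 1 | 0 ||                 0                 
0 | 0 | 1 | 1 ||                 1                 
0 | 1 | 0 | 0 ||                 0                 
0 | 1 | 0 | 1 ||                 0                 
0 | 1 | 1 | 0 ||                 1                 
0 | 1 | 1 | 1 ||                 0                 
1 | 0 | 0 | 0 ||                 0                 
1 | 0 | 0 | 1 ||                 0                 
1 | 0 | 1 | 0 ||                 1                 
1 | 0 | 1 | 1 ||                 0                 
1 | 1 | 0 | 0 ||                 0                 
1 | 1 | 0 | 1 ||                 0                 
1 | 1 | 1 | 0 ||                 1                 
1 | 1 | 1 | 1 ||                 0                 
4 of 16 rows are 1, so the formula is contingent.

contingent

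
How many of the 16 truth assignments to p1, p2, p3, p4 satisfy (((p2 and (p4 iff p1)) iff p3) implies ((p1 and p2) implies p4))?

  p1     p2     p3     p4   |  (p4 iff p1)  (p2 and (p4 iff p1))  (p1 and p2)  ((p1 and p2) implies p4)    φ  
 True   True   True   True  |      True             True              True               True             True
 True   True   True  False  |     False            False              True              False             True
 True   True  False   True  |      True             True              True               True             True
 True   True  False  False  |     False            False              True              False            False
 True  False   True   True  |      True            False             False               True             True
 True  False   True  False  |     False            False             False               True             True
 True  False  False   True  |      True            False             False               True             True
 True  False  False  False  |     False            False             False               True             True
False   True   True   True  |     False            False             False               True             True
False   True   True  False  |      True             True             False               True             True
False   True  False   True  |     False            False             False               True             True
False   True  False  False  |      True             True             False               True             True
False  False   True   True  |     False            False             False               True             True
False  False   True  False  |      True            False             False               True             True
False  False  False   True  |     False            False             False               True             True
False  False  False  False  |      True            False             False               True             True
The formula is true on 15 of the 16 rows.

15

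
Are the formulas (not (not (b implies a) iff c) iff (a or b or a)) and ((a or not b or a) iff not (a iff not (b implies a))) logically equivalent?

  a      b      c    |    φ      ψ  
 True   True   True  |   True   True
 True   True  False  |  False   True
 True  False   True  |   True   True
 True  False  False  |  False   True
False   True   True  |  False  False
False   True  False  |   True  False
False  False   True  |  False  False
False  False  False  |   True  False
The columns differ at a=True, b=True, c=False (φ=False, ψ=True), so they are not equivalent.

not equivalent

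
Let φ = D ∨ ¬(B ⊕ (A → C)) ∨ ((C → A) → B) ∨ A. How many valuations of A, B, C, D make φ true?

A | B | C | D | (A → C) | (B ⊕ (A → C)) | ¬(B ⊕ (A → C)) | (D ∨ ¬(B ⊕ (A → C))) | (C → A) | ((C → A) → B) | (((C → A) → B) ∨ A) | φ
- | - | - | - | ------- | ------------- | -------------- | -------------------- | ------- | ------------- | ------------------- | -
0 | 0 | 0 | 0 |    1    |       1       |       0        |          0           |    1    |       0       |          0          | 0
0 | 0 | 0 | 1 |    1    |       1       |       0        |          1           |    1    |       0       |          0          | 1
0 | 0 | 1 | 0 |    1    |       1       |       0        |          0           |    0    |       1       |          1          | 1
0 | 0 | 1 | 1 |    1    |       1       |       0        |          1           |    0    |       1       |          1          | 1
0 | 1 | 0 | 0 |    1    |       0       |       1        |          1           |    1    |       1       |          1          | 1
0 | 1 | 0 | 1 |    1    |       0       |       1        |          1           |    1    |       1       |          1          | 1
0 | 1 | 1 | 0 |    1    |       0       |       1        |          1           |    0    |       1       |          1          | 1
0 | 1 | 1 | 1 |    1    |       0       |       1        |          1           |    0    |       1       |          1          | 1
1 | 0 | 0 | 0 |    0    |       0       |       1        |          1           |    1    |       0       |          1          | 1
1 | 0 | 0 | 1 |    0    |       0       |       1        |          1           |    1    |       0       |          1          | 1
1 | 0 | 1 | 0 |    1    |       1       |       0        |          0           |    1    |       0       |          1          | 1
1 | 0 | 1 | 1 |    1    |       1       |       0        |          1           |    1    |       0       |          1          | 1
1 | 1 | 0 | 0 |    0    |       1       |       0        |          0           |    1    |       1       |          1          | 1
1 | 1 | 0 | 1 |    0    |       1       |       0        |          1           |    1    |       1       |          1          | 1
1 | 1 | 1 | 0 |    1    |       0       |       1        |          1           |    1    |       1       |          1          | 1
1 | 1 | 1 | 1 |    1    |       0       |       1        |          1           |    1    |       1       |          1          | 1
The formula is true on 15 of the 16 rows.

15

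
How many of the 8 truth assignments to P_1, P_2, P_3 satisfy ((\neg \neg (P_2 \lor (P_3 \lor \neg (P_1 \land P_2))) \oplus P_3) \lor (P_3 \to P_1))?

P_1  P_2  P_3  |  φ
 F    F    F   |  T
 F    F    T   |  F
 F    T    F   |  T
 F    T    T   |  F
 T    F    F   |  T
 T    F    T   |  T
 T    T    F   |  T
 T    T    T   |  T
The formula is true on 6 of the 8 rows.

6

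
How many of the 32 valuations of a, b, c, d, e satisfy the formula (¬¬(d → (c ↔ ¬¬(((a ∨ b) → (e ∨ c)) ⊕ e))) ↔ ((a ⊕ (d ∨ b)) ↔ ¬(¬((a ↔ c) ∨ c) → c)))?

  a   |   b   |   c   |   d   |   e   |   φ  
----- | ----- | ----- | ----- | ----- | -----
 True |  True |  True |  True |  True | False
 True |  True |  True |  True | False |  True
 True |  True |  True | False |  True |  True
 True |  True |  True | False | False |  True
 True |  True | False |  True |  True | False
 True |  True | False |  True | False | False
 True |  True | False | False |  True | False
 True |  True | False | False | False | False
 True | False |  True |  True |  True | False
 True | False |  True |  True | False |  True
 True | False |  True | False |  True | False
 True | False |  True | False | False | False
 True | False | False |  True |  True | False
 True | False | False |  True | False | False
 True | False | False | False |  True |  True
 True | False | False | False | False |  True
False |  True |  True |  True |  True |  True
False |  True |  True |  True | False | False
False |  True |  True | False |  True | False
False |  True |  True | False | False | False
False |  True | False |  True |  True | False
False |  True | False |  True | False | False
False |  True | False | False |  True | False
False |  True | False | False | False | False
False | False |  True |  True |  True |  True
False | False |  True |  True | False | False
False | False |  True | False |  True |  True
False | False |  True | False | False |  True
False | False | False |  True |  True | False
False | False | False |  True | False |  True
False | False | False | False |  True |  True
False | False | False | False | False |  True
The formula is true on 13 of the 32 rows.

13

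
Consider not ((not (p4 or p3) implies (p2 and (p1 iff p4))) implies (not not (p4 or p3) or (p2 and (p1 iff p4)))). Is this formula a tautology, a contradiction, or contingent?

p1  p2  p3  p4  |  (p4 or p3)  not (p4 or p3)  (p1 iff p4)  (p2 and (p1 iff p4))  not not (p4 or p3)  φ
T   T   T   T   |      T             F              T                T                    T           F
T   T   T   F   |      T             F              F                F                    T           F
T   T   F   T   |      T             F              T                T                    T           F
T   T   F   F   |      F             T              F                F                    F           F
T   F   T   T   |      T             F              T                F                    T           F
T   F   T   F   |      T             F              F                F                    T           F
T   F   F   T   |      T             F              T                F                    T           F
T   F   F   F   |      F             T              F                F                    F           F
F   T   T   T   |      T             F              F                F                    T           F
F   T   T   F   |      T             F              T                T                    T           F
F   T   F   T   |      T             F              F                F                    T           F
F   T   F   F   |      F             T              T                T                    F           F
F   F   T   T   |      T             F              F                F                    T           F
F   F   T   F   |      T             F              T                F                    T           F
F   F   F   T   |      T             F              F                F                    T           F
F   F   F   F   |      F             T              T                F                    F           F
Every row is F, so the formula is a contradiction.

contradiction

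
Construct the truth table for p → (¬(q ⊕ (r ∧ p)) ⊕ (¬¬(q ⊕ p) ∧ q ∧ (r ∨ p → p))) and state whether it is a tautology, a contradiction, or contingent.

contingent

p | q | r | (r ∧ p) | (q ⊕ (r ∧ p)) | ¬(q ⊕ (r ∧ p)) | (q ⊕ p) | ¬(q ⊕ p) | ¬¬(q ⊕ p) | (r ∨ p) | ((r ∨ p) → p) | φ
- | - | - | ------- | ------------- | -------------- | ------- | -------- | --------- | ------- | ------------- | -
T | T | T |    T    |       F       |       T        |    F    |    T     |     F     |    T    |       T       | T
T | T | F |    F    |       T       |       F        |    F    |    T     |     F     |    T    |       T       | F
T | F | T |    T    |       T       |       F        |    T    |    F     |     T     |    T    |       T       | F
T | F | F |    F    |       F       |       T        |    T    |    F     |     T     |    T    |       T       | T
F | T | T |    F    |       T       |       F        |    T    |    F     |     T     |    T    |       F       | T
F | T | F |    F    |       T       |       F        |    T    |    F     |     T     |    F    |       T       | T
F | F | T |    F    |       F       |       T        |    F    |    T     |     F     |    T    |       F       | T
F | F | F |    F    |       F       |       T        |    F    |    T     |     F     |    F    |       T       | T
6 of 8 rows are T, so the formula is contingent.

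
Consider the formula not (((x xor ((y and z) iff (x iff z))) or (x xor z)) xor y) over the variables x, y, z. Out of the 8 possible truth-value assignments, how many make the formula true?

3

  x      y      z    |    φ  
False  False  False  |   True
False  False   True  |  False
False   True  False  |  False
False   True   True  |   True
 True  False  False  |  False
 True  False   True  |  False
 True   True  False  |   True
 True   True   True  |  False
The formula is true on 3 of the 8 rows.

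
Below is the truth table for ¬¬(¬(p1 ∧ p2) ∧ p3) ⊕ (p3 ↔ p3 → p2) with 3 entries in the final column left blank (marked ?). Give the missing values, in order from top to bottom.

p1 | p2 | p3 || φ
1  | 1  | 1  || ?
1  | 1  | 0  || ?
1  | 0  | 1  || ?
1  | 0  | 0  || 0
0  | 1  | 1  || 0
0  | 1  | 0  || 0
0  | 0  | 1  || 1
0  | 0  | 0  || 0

Row p1=1, p2=1, p3=1: ¬¬(¬(p1 ∧ p2) ∧ p3) = 0, (p3 ↔ p3 → p2) = 1, so the formula = 1.
Row p1=1, p2=1, p3=0: ¬¬(¬(p1 ∧ p2) ∧ p3) = 0, (p3 ↔ p3 → p2) = 0, so the formula = 0.
Row p1=1, p2=0, p3=1: ¬¬(¬(p1 ∧ p2) ∧ p3) = 1, (p3 ↔ p3 → p2) = 0, so the formula = 1.

1, 0, 1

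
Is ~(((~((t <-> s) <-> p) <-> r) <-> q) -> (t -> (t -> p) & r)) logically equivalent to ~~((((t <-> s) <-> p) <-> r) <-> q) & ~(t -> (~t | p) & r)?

  p      q      r      s      t    |    φ      ψ  
 True   True   True   True   True  |  False  False
 True   True   True   True  False  |  False  False
 True   True   True  False   True  |  False  False
 True   True   True  False  False  |  False  False
 True   True  False   True   True  |   True  False
 True   True  False   True  False  |  False  False
 True   True  False  False   True  |  False   True
 True   True  False  False  False  |  False  False
 True  False   True   True   True  |  False  False
 True  False   True   True  False  |  False  False
 True  False   True  False   True  |  False  False
 True  False   True  False  False  |  False  False
 True  False  False   True   True  |  False   True
 True  False  False   True  False  |  False  False
 True  False  False  False   True  |   True  False
 True  False  False  False  False  |  False  False
False   True   True   True   True  |   True  False
False   True   True   True  False  |  False  False
False   True   True  False   True  |  False   True
False   True   True  False  False  |  False  False
False   True  False   True   True  |  False   True
False   True  False   True  False  |  False  False
False   True  False  False   True  |   True  False
False   True  False  False  False  |  False  False
False  False   True   True   True  |  False   True
False  False   True   True  False  |  False  False
False  False   True  False   True  |   True  False
False  False   True  False  False  |  False  False
False  False  False   True   True  |   True  False
False  False  False   True  False  |  False  False
False  False  False  False   True  |  False   True
False  False  False  False  False  |  False  False
The columns differ at p=True, q=True, r=False, s=True, t=True (φ=True, ψ=False), so they are not equivalent.

not equivalent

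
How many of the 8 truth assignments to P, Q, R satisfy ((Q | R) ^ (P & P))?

P  Q  R     (Q | R)  (P & P)  ((Q | R) ^ (P & P))
T  T  T        T        T              F         
T  T  F        T        T              F         
T  F  T        T        T              F         
T  F  F        F        T              T         
F  T  T        T        F              T         
F  T  F        T        F              T         
F  F  T        T        F              T         
F  F  F        F        F              F         
The formula is true on 4 of the 8 rows.

4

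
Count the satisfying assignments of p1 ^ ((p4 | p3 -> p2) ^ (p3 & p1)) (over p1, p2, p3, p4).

p1  p2  p3  p4     (p4 | p3)  ((p4 | p3) -> p2)  (p3 & p1)  φ
T   T   T   T          T              T              T      T
T   T   T   F          T              T              T      T
T   T   F   T          T              T              F      F
T   T   F   F          F              T              F      F
T   F   T   T          T              F              T      F
T   F   T   F          T              F              T      F
T   F   F   T          T              F              F      T
T   F   F   F          F              T              F      F
F   T   T   T          T              T              F      T
F   T   T   F          T              T              F      T
F   T   F   T          T              T              F      T
F   T   F   F          F              T              F      T
F   F   T   T          T              F              F      F
F   F   T   F          T              F              F      F
F   F   F   T          T              F              F      F
F   F   F   F          F              T              F      T
The formula is true on 8 of the 16 rows.

8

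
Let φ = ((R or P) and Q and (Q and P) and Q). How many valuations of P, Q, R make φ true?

2

  P   |   Q   |   R   | (R or P) | (Q and P) |   φ  
----- | ----- | ----- | -------- | --------- | -----
 True |  True |  True |   True   |    True   |  True
 True |  True | False |   True   |    True   |  True
 True | False |  True |   True   |   False   | False
 True | False | False |   True   |   False   | False
False |  True |  True |   True   |   False   | False
False |  True | False |  False   |   False   | False
False | False |  True |   True   |   False   | False
False | False | False |  False   |   False   | False
The formula is true on 2 of the 8 rows.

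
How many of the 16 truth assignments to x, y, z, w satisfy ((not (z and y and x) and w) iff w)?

x | y | z | w | φ
- | - | - | - | -
0 | 0 | 0 | 0 | 1
0 | 0 | 0 | 1 | 1
0 | 0 | 1 | 0 | 1
0 | 0 | 1 | 1 | 1
0 | 1 | 0 | 0 | 1
0 | 1 | 0 | 1 | 1
0 | 1 | 1 | 0 | 1
0 | 1 | 1 | 1 | 1
1 | 0 | 0 | 0 | 1
1 | 0 | 0 | 1 | 1
1 | 0 | 1 | 0 | 1
1 | 0 | 1 | 1 | 1
1 | 1 | 0 | 0 | 1
1 | 1 | 0 | 1 | 1
1 | 1 | 1 | 0 | 1
1 | 1 | 1 | 1 | 0
The formula is true on 15 of the 16 rows.

15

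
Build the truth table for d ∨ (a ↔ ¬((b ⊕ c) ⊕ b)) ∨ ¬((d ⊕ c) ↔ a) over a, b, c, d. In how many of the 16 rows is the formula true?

12

a | b | c | d | (b ⊕ c) | ((b ⊕ c) ⊕ b) | ¬((b ⊕ c) ⊕ b) | (a ↔ ¬((b ⊕ c) ⊕ b)) | (d ⊕ c) | ((d ⊕ c) ↔ a) | ¬((d ⊕ c) ↔ a) | φ
- | - | - | - | ------- | ------------- | -------------- | -------------------- | ------- | ------------- | -------------- | -
T | T | T | T |    F    |       T       |       F        |          F           |    F    |       F       |       T        | T
T | T | T | F |    F    |       T       |       F        |          F           |    T    |       T       |       F        | F
T | T | F | T |    T    |       F       |       T        |          T           |    T    |       T       |       F        | T
T | T | F | F |    T    |       F       |       T        |          T           |    F    |       F       |       T        | T
T | F | T | T |    T    |       T       |       F        |          F           |    F    |       F       |       T        | T
T | F | T | F |    T    |       T       |       F        |          F           |    T    |       T       |       F        | F
T | F | F | T |    F    |       F       |       T        |          T           |    T    |       T       |       F        | T
T | F | F | F |    F    |       F       |       T        |          T           |    F    |       F       |       T        | T
F | T | T | T |    F    |       T       |       F        |          T           |    F    |       T       |       F        | T
F | T | T | F |    F    |       T       |       F        |          T           |    T    |       F       |       T        | T
F | T | F | T |    T    |       F       |       T        |          F           |    T    |       F       |       T        | T
F | T | F | F |    T    |       F       |       T        |          F           |    F    |       T       |       F        | F
F | F | T | T |    T    |       T       |       F        |          T           |    F    |       T       |       F        | T
F | F | T | F |    T    |       T       |       F        |          T           |    T    |       F       |       T        | T
F | F | F | T |    F    |       F       |       T        |          F           |    T    |       F       |       T        | T
F | F | F | F |    F    |       F       |       T        |          F           |    F    |       T       |       F        | F
The formula is true on 12 of the 16 rows.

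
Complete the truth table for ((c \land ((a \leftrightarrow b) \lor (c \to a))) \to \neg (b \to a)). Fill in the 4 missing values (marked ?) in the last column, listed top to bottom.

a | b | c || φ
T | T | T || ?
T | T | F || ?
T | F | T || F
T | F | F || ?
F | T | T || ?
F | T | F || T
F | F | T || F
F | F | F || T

Row a=T, b=T, c=T: (c \land ((a \leftrightarrow b) \lor (c \to a))) = T, \neg (b \to a) = F, so the formula = F.
Row a=T, b=T, c=F: (c \land ((a \leftrightarrow b) \lor (c \to a))) = F, \neg (b \to a) = F, so the formula = T.
Row a=T, b=F, c=F: (c \land ((a \leftrightarrow b) \lor (c \to a))) = F, \neg (b \to a) = F, so the formula = T.
Row a=F, b=T, c=T: (c \land ((a \leftrightarrow b) \lor (c \to a))) = F, \neg (b \to a) = T, so the formula = T.

F, T, T, T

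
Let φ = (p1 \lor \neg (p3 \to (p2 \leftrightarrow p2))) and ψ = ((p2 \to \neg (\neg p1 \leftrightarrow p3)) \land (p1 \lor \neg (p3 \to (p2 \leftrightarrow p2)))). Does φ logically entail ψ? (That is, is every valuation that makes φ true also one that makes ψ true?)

no

p1  p2  p3  |  φ  ψ
F   F   F   |  F  F
F   F   T   |  F  F
F   T   F   |  F  F
F   T   T   |  F  F
T   F   F   |  T  T
T   F   T   |  T  T
T   T   F   |  T  F
T   T   T   |  T  T
At p1=T, p2=T, p3=F we have φ true but ψ false, so φ does not entail ψ.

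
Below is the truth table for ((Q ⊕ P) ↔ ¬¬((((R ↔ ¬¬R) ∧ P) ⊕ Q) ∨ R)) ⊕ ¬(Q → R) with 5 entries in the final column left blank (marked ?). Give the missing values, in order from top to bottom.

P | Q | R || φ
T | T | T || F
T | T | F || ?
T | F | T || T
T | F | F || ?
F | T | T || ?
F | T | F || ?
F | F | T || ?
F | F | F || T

Row P=T, Q=T, R=F: ((Q ⊕ P) ↔ ¬¬((((R ↔ ¬¬R) ∧ P) ⊕ Q) ∨ R)) = T, ¬(Q → R) = T, so the formula = F.
Row P=T, Q=F, R=F: ((Q ⊕ P) ↔ ¬¬((((R ↔ ¬¬R) ∧ P) ⊕ Q) ∨ R)) = T, ¬(Q → R) = F, so the formula = T.
Row P=F, Q=T, R=T: ((Q ⊕ P) ↔ ¬¬((((R ↔ ¬¬R) ∧ P) ⊕ Q) ∨ R)) = T, ¬(Q → R) = F, so the formula = T.
Row P=F, Q=T, R=F: ((Q ⊕ P) ↔ ¬¬((((R ↔ ¬¬R) ∧ P) ⊕ Q) ∨ R)) = T, ¬(Q → R) = T, so the formula = F.
Row P=F, Q=F, R=T: ((Q ⊕ P) ↔ ¬¬((((R ↔ ¬¬R) ∧ P) ⊕ Q) ∨ R)) = F, ¬(Q → R) = F, so the formula = F.

F, T, T, F, F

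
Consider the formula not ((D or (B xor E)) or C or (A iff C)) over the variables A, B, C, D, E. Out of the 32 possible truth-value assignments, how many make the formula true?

2

A | B | C | D | E || φ
1 | 1 | 1 | 1 | 1 || 0
1 | 1 | 1 | 1 | 0 || 0
1 | 1 | 1 | 0 | 1 || 0
1 | 1 | 1 | 0 | 0 || 0
1 | 1 | 0 | 1 | 1 || 0
1 | 1 | 0 | 1 | 0 || 0
1 | 1 | 0 | 0 | 1 || 1
1 | 1 | 0 | 0 | 0 || 0
1 | 0 | 1 | 1 | 1 || 0
1 | 0 | 1 | 1 | 0 || 0
1 | 0 | 1 | 0 | 1 || 0
1 | 0 | 1 | 0 | 0 || 0
1 | 0 | 0 | 1 | 1 || 0
1 | 0 | 0 | 1 | 0 || 0
1 | 0 | 0 | 0 | 1 || 0
1 | 0 | 0 | 0 | 0 || 1
0 | 1 | 1 | 1 | 1 || 0
0 | 1 | 1 | 1 | 0 || 0
0 | 1 | 1 | 0 | 1 || 0
0 | 1 | 1 | 0 | 0 || 0
0 | 1 | 0 | 1 | 1 || 0
0 | 1 | 0 | 1 | 0 || 0
0 | 1 | 0 | 0 | 1 || 0
0 | 1 | 0 | 0 | 0 || 0
0 | 0 | 1 | 1 | 1 || 0
0 | 0 | 1 | 1 | 0 || 0
0 | 0 | 1 | 0 | 1 || 0
0 | 0 | 1 | 0 | 0 || 0
0 | 0 | 0 | 1 | 1 || 0
0 | 0 | 0 | 1 | 0 || 0
0 | 0 | 0 | 0 | 1 || 0
0 | 0 | 0 | 0 | 0 || 0
The formula is true on 2 of the 32 rows.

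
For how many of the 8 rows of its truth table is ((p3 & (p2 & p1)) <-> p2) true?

5

p1 | p2 | p3 || ((p3 & (p2 & p1)) <-> p2)
T  | T  | T  ||             T            
T  | T  | F  ||             F            
T  | F  | T  ||             T            
T  | F  | F  ||             T            
F  | T  | T  ||             F            
F  | T  | F  ||             F            
F  | F  | T  ||             T            
F  | F  | F  ||             T            
The formula is true on 5 of the 8 rows.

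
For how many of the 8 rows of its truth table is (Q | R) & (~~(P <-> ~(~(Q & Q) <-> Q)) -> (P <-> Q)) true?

P  Q  R     (Q | R)  (Q & Q)  ~(Q & Q)  (~(Q & Q) <-> Q)  ~(~(Q & Q) <-> Q)  (P <-> ~(~(Q & Q) <-> Q))  ~(P <-> ~(~(Q & Q) <-> Q))  ~~(P <-> ~(~(Q & Q) <-> Q))  (P <-> Q)  φ
1  1  1        1        1        0             0                  1                      1                          0                            1                   1      1
1  1  0        1        1        0             0                  1                      1                          0                            1                   1      1
1  0  1        1        0        1             0                  1                      1                          0                            1                   0      0
1  0  0        0        0        1             0                  1                      1                          0                            1                   0      0
0  1  1        1        1        0             0                  1                      0                          1                            0                   0      1
0  1  0        1        1        0             0                  1                      0                          1                            0                   0      1
0  0  1        1        0        1             0                  1                      0                          1                            0                   1      1
0  0  0        0        0        1             0                  1                      0                          1                            0                   1      0
The formula is true on 5 of the 8 rows.

5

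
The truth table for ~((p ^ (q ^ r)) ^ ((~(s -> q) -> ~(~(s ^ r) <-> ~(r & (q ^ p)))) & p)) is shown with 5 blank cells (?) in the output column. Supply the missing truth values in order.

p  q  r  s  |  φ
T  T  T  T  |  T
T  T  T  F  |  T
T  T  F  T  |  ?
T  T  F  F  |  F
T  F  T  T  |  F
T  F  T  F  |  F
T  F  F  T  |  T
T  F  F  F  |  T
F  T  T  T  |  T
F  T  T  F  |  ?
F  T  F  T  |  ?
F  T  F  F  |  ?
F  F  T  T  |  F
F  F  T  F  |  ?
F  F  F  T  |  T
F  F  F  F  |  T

Row p=T, q=T, r=F, s=T: (p ^ (q ^ r)) = F, ((~(s -> q) -> ~(~(s ^ r) <-> ~(r & (q ^ p)))) & p) = T, ((p ^ (q ^ r)) ^ ((~(s -> q) -> ~(~(s ^ r) <-> ~(r & (q ^ p)))) & p)) = T, so the formula = F.
Row p=F, q=T, r=T, s=F: (p ^ (q ^ r)) = F, ((~(s -> q) -> ~(~(s ^ r) <-> ~(r & (q ^ p)))) & p) = F, ((p ^ (q ^ r)) ^ ((~(s -> q) -> ~(~(s ^ r) <-> ~(r & (q ^ p)))) & p)) = F, so the formula = T.
Row p=F, q=T, r=F, s=T: (p ^ (q ^ r)) = T, ((~(s -> q) -> ~(~(s ^ r) <-> ~(r & (q ^ p)))) & p) = F, ((p ^ (q ^ r)) ^ ((~(s -> q) -> ~(~(s ^ r) <-> ~(r & (q ^ p)))) & p)) = T, so the formula = F.
Row p=F, q=T, r=F, s=F: (p ^ (q ^ r)) = T, ((~(s -> q) -> ~(~(s ^ r) <-> ~(r & (q ^ p)))) & p) = F, ((p ^ (q ^ r)) ^ ((~(s -> q) -> ~(~(s ^ r) <-> ~(r & (q ^ p)))) & p)) = T, so the formula = F.
Row p=F, q=F, r=T, s=F: (p ^ (q ^ r)) = T, ((~(s -> q) -> ~(~(s ^ r) <-> ~(r & (q ^ p)))) & p) = F, ((p ^ (q ^ r)) ^ ((~(s -> q) -> ~(~(s ^ r) <-> ~(r & (q ^ p)))) & p)) = T, so the formula = F.

F, T, F, F, F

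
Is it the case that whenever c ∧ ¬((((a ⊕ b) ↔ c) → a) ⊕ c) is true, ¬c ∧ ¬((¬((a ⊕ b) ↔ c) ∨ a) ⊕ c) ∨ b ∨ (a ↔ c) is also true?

  a   |   b   |   c   ||   φ   |   ψ  
 True |  True |  True ||  True |  True
 True |  True | False || False |  True
 True | False |  True ||  True |  True
 True | False | False || False | False
False |  True |  True || False |  True
False |  True | False || False |  True
False | False |  True ||  True | False
False | False | False || False |  True
At a=False, b=False, c=True we have φ true but ψ false, so φ does not entail ψ.

no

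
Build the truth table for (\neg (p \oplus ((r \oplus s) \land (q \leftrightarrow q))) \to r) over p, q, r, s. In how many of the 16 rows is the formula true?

p | q | r | s | φ
- | - | - | - | -
0 | 0 | 0 | 0 | 0
0 | 0 | 0 | 1 | 1
0 | 0 | 1 | 0 | 1
0 | 0 | 1 | 1 | 1
0 | 1 | 0 | 0 | 0
0 | 1 | 0 | 1 | 1
0 | 1 | 1 | 0 | 1
0 | 1 | 1 | 1 | 1
1 | 0 | 0 | 0 | 1
1 | 0 | 0 | 1 | 0
1 | 0 | 1 | 0 | 1
1 | 0 | 1 | 1 | 1
1 | 1 | 0 | 0 | 1
1 | 1 | 0 | 1 | 0
1 | 1 | 1 | 0 | 1
1 | 1 | 1 | 1 | 1
The formula is true on 12 of the 16 rows.

12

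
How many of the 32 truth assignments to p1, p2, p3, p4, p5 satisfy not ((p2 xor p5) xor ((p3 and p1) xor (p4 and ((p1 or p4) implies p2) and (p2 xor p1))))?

p1  p2  p3  p4  p5  |  φ
F   F   F   F   F   |  T
F   F   F   F   T   |  F
F   F   F   T   F   |  T
F   F   F   T   T   |  F
F   F   T   F   F   |  T
F   F   T   F   T   |  F
F   F   T   T   F   |  T
F   F   T   T   T   |  F
F   T   F   F   F   |  F
F   T   F   F   T   |  T
F   T   F   T   F   |  T
F   T   F   T   T   |  F
F   T   T   F   F   |  F
F   T   T   F   T   |  T
F   T   T   T   F   |  T
F   T   T   T   T   |  F
T   F   F   F   F   |  T
T   F   F   F   T   |  F
T   F   F   T   F   |  T
T   F   F   T   T   |  F
T   F   T   F   F   |  F
T   F   T   F   T   |  T
T   F   T   T   F   |  F
T   F   T   T   T   |  T
T   T   F   F   F   |  F
T   T   F   F   T   |  T
T   T   F   T   F   |  F
T   T   F   T   T   |  T
T   T   T   F   F   |  T
T   T   T   F   T   |  F
T   T   T   T   F   |  T
T   T   T   T   T   |  F
The formula is true on 16 of the 32 rows.

16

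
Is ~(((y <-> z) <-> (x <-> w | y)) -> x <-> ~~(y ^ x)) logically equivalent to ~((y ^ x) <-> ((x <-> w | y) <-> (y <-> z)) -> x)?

equivalent

x | y | z | w || φ | ψ
T | T | T | T || T | T
T | T | T | F || T | T
T | T | F | T || T | T
T | T | F | F || T | T
T | F | T | T || F | F
T | F | T | F || F | F
T | F | F | T || F | F
T | F | F | F || F | F
F | T | T | T || F | F
F | T | T | F || F | F
F | T | F | T || T | T
F | T | F | F || T | T
F | F | T | T || F | F
F | F | T | F || T | T
F | F | F | T || T | T
F | F | F | F || F | F
The columns for φ and ψ agree on every row, so they are logically equivalent.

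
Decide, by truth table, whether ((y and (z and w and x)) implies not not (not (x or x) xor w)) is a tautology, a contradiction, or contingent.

tautology

x | y | z | w || φ
F | F | F | F || T
F | F | F | T || T
F | F | T | F || T
F | F | T | T || T
F | T | F | F || T
F | T | F | T || T
F | T | T | F || T
F | T | T | T || T
T | F | F | F || T
T | F | F | T || T
T | F | T | F || T
T | F | T | T || T
T | T | F | F || T
T | T | F | T || T
T | T | T | F || T
T | T | T | T || T
Every row is T, so the formula is a tautology.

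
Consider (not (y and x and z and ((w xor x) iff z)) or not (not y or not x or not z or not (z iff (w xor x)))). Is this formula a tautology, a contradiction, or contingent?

tautology

x  y  z  w  |  φ
F  F  F  F  |  T
F  F  F  T  |  T
F  F  T  F  |  T
F  F  T  T  |  T
F  T  F  F  |  T
F  T  F  T  |  T
F  T  T  F  |  T
F  T  T  T  |  T
T  F  F  F  |  T
T  F  F  T  |  T
T  F  T  F  |  T
T  F  T  T  |  T
T  T  F  F  |  T
T  T  F  T  |  T
T  T  T  F  |  T
T  T  T  T  |  T
Every row is T, so the formula is a tautology.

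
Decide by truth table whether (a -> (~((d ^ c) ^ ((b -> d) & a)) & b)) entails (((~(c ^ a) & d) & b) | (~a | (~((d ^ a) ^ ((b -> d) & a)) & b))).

a | b | c | d | φ | ψ
- | - | - | - | - | -
0 | 0 | 0 | 0 | 1 | 1
0 | 0 | 0 | 1 | 1 | 1
0 | 0 | 1 | 0 | 1 | 1
0 | 0 | 1 | 1 | 1 | 1
0 | 1 | 0 | 0 | 1 | 1
0 | 1 | 0 | 1 | 1 | 1
0 | 1 | 1 | 0 | 1 | 1
0 | 1 | 1 | 1 | 1 | 1
1 | 0 | 0 | 0 | 0 | 0
1 | 0 | 0 | 1 | 0 | 0
1 | 0 | 1 | 0 | 0 | 0
1 | 0 | 1 | 1 | 0 | 0
1 | 1 | 0 | 0 | 1 | 0
1 | 1 | 0 | 1 | 1 | 0
1 | 1 | 1 | 0 | 0 | 0
1 | 1 | 1 | 1 | 0 | 1
At a=1, b=1, c=0, d=0 we have φ true but ψ false, so φ does not entail ψ.

no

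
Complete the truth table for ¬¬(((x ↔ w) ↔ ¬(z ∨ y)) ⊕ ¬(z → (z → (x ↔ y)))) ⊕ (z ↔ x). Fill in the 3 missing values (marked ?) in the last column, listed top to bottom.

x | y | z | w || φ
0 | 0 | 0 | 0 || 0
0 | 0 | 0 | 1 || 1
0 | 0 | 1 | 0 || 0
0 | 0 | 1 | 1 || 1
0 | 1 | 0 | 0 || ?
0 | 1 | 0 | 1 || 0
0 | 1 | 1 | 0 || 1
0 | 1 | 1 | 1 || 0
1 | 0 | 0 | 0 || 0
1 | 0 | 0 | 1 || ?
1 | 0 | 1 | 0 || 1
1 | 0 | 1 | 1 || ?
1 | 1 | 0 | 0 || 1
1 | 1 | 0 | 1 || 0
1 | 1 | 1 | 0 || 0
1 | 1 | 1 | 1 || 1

1, 1, 0

Row x=0, y=1, z=0, w=0: ¬¬(((x ↔ w) ↔ ¬(z ∨ y)) ⊕ ¬(z → (z → (x ↔ y)))) = 0, (z ↔ x) = 1, so the formula = 1.
Row x=1, y=0, z=0, w=1: ¬¬(((x ↔ w) ↔ ¬(z ∨ y)) ⊕ ¬(z → (z → (x ↔ y)))) = 1, (z ↔ x) = 0, so the formula = 1.
Row x=1, y=0, z=1, w=1: ¬¬(((x ↔ w) ↔ ¬(z ∨ y)) ⊕ ¬(z → (z → (x ↔ y)))) = 1, (z ↔ x) = 1, so the formula = 0.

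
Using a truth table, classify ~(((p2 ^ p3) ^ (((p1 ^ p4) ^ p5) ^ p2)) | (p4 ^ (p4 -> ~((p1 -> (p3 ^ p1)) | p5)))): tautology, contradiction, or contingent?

contradiction

  p1  |   p2  |   p3  |   p4  |   p5  |   φ  
----- | ----- | ----- | ----- | ----- | -----
 True |  True |  True |  True |  True | False
 True |  True |  True |  True | False | False
 True |  True |  True | False |  True | False
 True |  True |  True | False | False | False
 True |  True | False |  True |  True | False
 True |  True | False |  True | False | False
 True |  True | False | False |  True | False
 True |  True | False | False | False | False
 True | False |  True |  True |  True | False
 True | False |  True |  True | False | False
 True | False |  True | False |  True | False
 True | False |  True | False | False | False
 True | False | False |  True |  True | False
 True | False | False |  True | False | False
 True | False | False | False |  True | False
 True | False | False | False | False | False
False |  True |  True |  True |  True | False
False |  True |  True |  True | False | False
False |  True |  True | False |  True | False
False |  True |  True | False | False | False
False |  True | False |  True |  True | False
False |  True | False |  True | False | False
False |  True | False | False |  True | False
False |  True | False | False | False | False
False | False |  True |  True |  True | False
False | False |  True |  True | False | False
False | False |  True | False |  True | False
False | False |  True | False | False | False
False | False | False |  True |  True | False
False | False | False |  True | False | False
False | False | False | False |  True | False
False | False | False | False | False | False
Every row is False, so the formula is a contradiction.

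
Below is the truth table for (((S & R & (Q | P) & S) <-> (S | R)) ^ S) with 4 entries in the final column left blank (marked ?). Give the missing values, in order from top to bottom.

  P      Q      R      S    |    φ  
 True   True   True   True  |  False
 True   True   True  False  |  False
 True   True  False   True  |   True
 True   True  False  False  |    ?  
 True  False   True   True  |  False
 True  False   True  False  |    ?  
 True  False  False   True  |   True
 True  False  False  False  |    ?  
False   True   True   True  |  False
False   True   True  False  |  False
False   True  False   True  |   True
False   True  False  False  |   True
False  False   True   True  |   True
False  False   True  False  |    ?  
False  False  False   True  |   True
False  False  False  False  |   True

Row P=True, Q=True, R=False, S=False: ((S & R & (Q | P) & S) <-> (S | R)) = True, so the formula = True.
Row P=True, Q=False, R=True, S=False: ((S & R & (Q | P) & S) <-> (S | R)) = False, so the formula = False.
Row P=True, Q=False, R=False, S=False: ((S & R & (Q | P) & S) <-> (S | R)) = True, so the formula = True.
Row P=False, Q=False, R=True, S=False: ((S & R & (Q | P) & S) <-> (S | R)) = False, so the formula = False.

True, False, True, False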